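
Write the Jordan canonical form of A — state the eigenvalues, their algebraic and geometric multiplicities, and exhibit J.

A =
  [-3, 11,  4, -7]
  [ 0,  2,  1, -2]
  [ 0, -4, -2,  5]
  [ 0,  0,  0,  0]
J_1(-3) ⊕ J_3(0)

The characteristic polynomial is
  det(x·I − A) = x^4 + 3*x^3 = x^3*(x + 3)

Eigenvalues and multiplicities (the geometric multiplicity of λ is n − rank(A − λI), which equals the number of Jordan blocks for λ):
  λ = -3: algebraic multiplicity = 1, geometric multiplicity = 1
  λ = 0: algebraic multiplicity = 3, geometric multiplicity = 1

Determining the block sizes for each eigenvalue:
  λ = -3: one block (gm = 1), so the single block has size am = 1 → block sizes [1]
  λ = 0: one block (gm = 1), so the single block has size am = 3 → block sizes [3]

Assembling the blocks gives a Jordan form
J =
  [-3, 0, 0, 0]
  [ 0, 0, 1, 0]
  [ 0, 0, 0, 1]
  [ 0, 0, 0, 0]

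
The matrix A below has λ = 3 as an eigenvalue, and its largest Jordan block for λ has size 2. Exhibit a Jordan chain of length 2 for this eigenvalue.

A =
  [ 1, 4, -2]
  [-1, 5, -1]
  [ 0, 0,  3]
A Jordan chain for λ = 3 of length 2:
v_1 = (-2, -1, 0)ᵀ
v_2 = (1, 0, 0)ᵀ

Let N = A − (3)·I. We want v_2 with N^2 v_2 = 0 but N^1 v_2 ≠ 0; then v_{j-1} := N · v_j for j = 2, …, 2.

Pick v_2 = (1, 0, 0)ᵀ.
Then v_1 = N · v_2 = (-2, -1, 0)ᵀ.

Sanity check: (A − (3)·I) v_1 = (0, 0, 0)ᵀ = 0. ✓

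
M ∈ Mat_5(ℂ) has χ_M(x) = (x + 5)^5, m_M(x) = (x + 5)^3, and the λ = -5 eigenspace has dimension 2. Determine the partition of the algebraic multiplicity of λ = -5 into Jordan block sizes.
Block sizes for λ = -5: [3, 2]

Step 1 — from the characteristic polynomial, algebraic multiplicity of λ = -5 is 5. From dim ker(M − (-5)·I) = 2, there are exactly 2 Jordan blocks for λ = -5.
Step 2 — from the minimal polynomial, the factor (x + 5)^3 tells us the largest block for λ = -5 has size 3.
Step 3 — with total size 5, 2 blocks, and largest block 3, the block sizes (in nonincreasing order) are [3, 2].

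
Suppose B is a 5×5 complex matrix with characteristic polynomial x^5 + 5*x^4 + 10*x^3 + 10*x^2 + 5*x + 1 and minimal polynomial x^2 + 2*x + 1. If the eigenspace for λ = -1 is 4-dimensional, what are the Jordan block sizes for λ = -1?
Block sizes for λ = -1: [2, 1, 1, 1]

Step 1 — from the characteristic polynomial, algebraic multiplicity of λ = -1 is 5. From dim ker(B − (-1)·I) = 4, there are exactly 4 Jordan blocks for λ = -1.
Step 2 — from the minimal polynomial, the factor (x + 1)^2 tells us the largest block for λ = -1 has size 2.
Step 3 — with total size 5, 4 blocks, and largest block 2, the block sizes (in nonincreasing order) are [2, 1, 1, 1].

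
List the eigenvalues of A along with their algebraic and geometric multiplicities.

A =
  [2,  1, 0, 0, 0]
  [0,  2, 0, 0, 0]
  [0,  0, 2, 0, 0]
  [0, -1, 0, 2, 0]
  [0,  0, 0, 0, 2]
λ = 2: alg = 5, geom = 4

Step 1 — factor the characteristic polynomial to read off the algebraic multiplicities:
  χ_A(x) = (x - 2)^5

Step 2 — compute geometric multiplicities via the rank-nullity identity g(λ) = n − rank(A − λI):
  rank(A − (2)·I) = 1, so dim ker(A − (2)·I) = n − 1 = 4

Summary:
  λ = 2: algebraic multiplicity = 5, geometric multiplicity = 4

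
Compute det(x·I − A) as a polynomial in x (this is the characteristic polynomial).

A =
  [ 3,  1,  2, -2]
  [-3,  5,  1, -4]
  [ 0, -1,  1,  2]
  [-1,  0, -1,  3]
x^4 - 12*x^3 + 54*x^2 - 108*x + 81

Expanding det(x·I − A) (e.g. by cofactor expansion or by noting that A is similar to its Jordan form J, which has the same characteristic polynomial as A) gives
  χ_A(x) = x^4 - 12*x^3 + 54*x^2 - 108*x + 81
which factors as (x - 3)^4. The eigenvalues (with algebraic multiplicities) are λ = 3 with multiplicity 4.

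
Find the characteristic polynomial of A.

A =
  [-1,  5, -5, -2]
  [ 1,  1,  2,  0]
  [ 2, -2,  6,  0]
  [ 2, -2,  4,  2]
x^4 - 8*x^3 + 24*x^2 - 32*x + 16

Expanding det(x·I − A) (e.g. by cofactor expansion or by noting that A is similar to its Jordan form J, which has the same characteristic polynomial as A) gives
  χ_A(x) = x^4 - 8*x^3 + 24*x^2 - 32*x + 16
which factors as (x - 2)^4. The eigenvalues (with algebraic multiplicities) are λ = 2 with multiplicity 4.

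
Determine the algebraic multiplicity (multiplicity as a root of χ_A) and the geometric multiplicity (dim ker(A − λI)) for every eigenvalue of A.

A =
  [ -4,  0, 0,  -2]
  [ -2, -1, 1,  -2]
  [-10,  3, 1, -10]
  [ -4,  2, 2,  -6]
λ = -4: alg = 1, geom = 1; λ = -2: alg = 3, geom = 2

Step 1 — factor the characteristic polynomial to read off the algebraic multiplicities:
  χ_A(x) = (x + 2)^3*(x + 4)

Step 2 — compute geometric multiplicities via the rank-nullity identity g(λ) = n − rank(A − λI):
  rank(A − (-4)·I) = 3, so dim ker(A − (-4)·I) = n − 3 = 1
  rank(A − (-2)·I) = 2, so dim ker(A − (-2)·I) = n − 2 = 2

Summary:
  λ = -4: algebraic multiplicity = 1, geometric multiplicity = 1
  λ = -2: algebraic multiplicity = 3, geometric multiplicity = 2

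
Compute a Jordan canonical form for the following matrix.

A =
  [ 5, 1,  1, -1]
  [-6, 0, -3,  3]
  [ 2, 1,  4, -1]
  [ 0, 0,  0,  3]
J_2(3) ⊕ J_1(3) ⊕ J_1(3)

The characteristic polynomial is
  det(x·I − A) = x^4 - 12*x^3 + 54*x^2 - 108*x + 81 = (x - 3)^4

Eigenvalues and multiplicities (the geometric multiplicity of λ is n − rank(A − λI), which equals the number of Jordan blocks for λ):
  λ = 3: algebraic multiplicity = 4, geometric multiplicity = 3

Determining the block sizes for each eigenvalue:
  λ = 3: 3 blocks summing to 4 forces exactly one block of size 2 and the rest size 1 → block sizes [2, 1, 1]

Assembling the blocks gives a Jordan form
J =
  [3, 1, 0, 0]
  [0, 3, 0, 0]
  [0, 0, 3, 0]
  [0, 0, 0, 3]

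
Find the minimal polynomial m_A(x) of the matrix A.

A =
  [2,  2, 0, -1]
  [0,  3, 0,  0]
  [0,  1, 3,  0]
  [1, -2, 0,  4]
x^2 - 6*x + 9

The characteristic polynomial is χ_A(x) = (x - 3)^4, so the eigenvalues are known. The minimal polynomial is
  m_A(x) = Π_λ (x − λ)^{k_λ}
where k_λ is the size of the *largest* Jordan block for λ (equivalently, the smallest k with (A − λI)^k v = 0 for every generalised eigenvector v of λ).

  λ = 3: largest Jordan block has size 2, contributing (x − 3)^2

So m_A(x) = (x - 3)^2 = x^2 - 6*x + 9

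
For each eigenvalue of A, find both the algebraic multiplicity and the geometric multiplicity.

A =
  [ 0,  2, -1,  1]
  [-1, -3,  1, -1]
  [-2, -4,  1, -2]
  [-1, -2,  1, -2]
λ = -1: alg = 4, geom = 3

Step 1 — factor the characteristic polynomial to read off the algebraic multiplicities:
  χ_A(x) = (x + 1)^4

Step 2 — compute geometric multiplicities via the rank-nullity identity g(λ) = n − rank(A − λI):
  rank(A − (-1)·I) = 1, so dim ker(A − (-1)·I) = n − 1 = 3

Summary:
  λ = -1: algebraic multiplicity = 4, geometric multiplicity = 3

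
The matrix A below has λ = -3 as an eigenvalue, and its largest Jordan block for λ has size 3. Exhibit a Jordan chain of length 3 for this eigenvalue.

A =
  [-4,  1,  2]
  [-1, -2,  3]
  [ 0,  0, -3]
A Jordan chain for λ = -3 of length 3:
v_1 = (1, 1, 0)ᵀ
v_2 = (2, 3, 0)ᵀ
v_3 = (0, 0, 1)ᵀ

Let N = A − (-3)·I. We want v_3 with N^3 v_3 = 0 but N^2 v_3 ≠ 0; then v_{j-1} := N · v_j for j = 3, …, 2.

Pick v_3 = (0, 0, 1)ᵀ.
Then v_2 = N · v_3 = (2, 3, 0)ᵀ.
Then v_1 = N · v_2 = (1, 1, 0)ᵀ.

Sanity check: (A − (-3)·I) v_1 = (0, 0, 0)ᵀ = 0. ✓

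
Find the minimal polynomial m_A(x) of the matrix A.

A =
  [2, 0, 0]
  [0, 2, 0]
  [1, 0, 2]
x^2 - 4*x + 4

The characteristic polynomial is χ_A(x) = (x - 2)^3, so the eigenvalues are known. The minimal polynomial is
  m_A(x) = Π_λ (x − λ)^{k_λ}
where k_λ is the size of the *largest* Jordan block for λ (equivalently, the smallest k with (A − λI)^k v = 0 for every generalised eigenvector v of λ).

  λ = 2: largest Jordan block has size 2, contributing (x − 2)^2

So m_A(x) = (x - 2)^2 = x^2 - 4*x + 4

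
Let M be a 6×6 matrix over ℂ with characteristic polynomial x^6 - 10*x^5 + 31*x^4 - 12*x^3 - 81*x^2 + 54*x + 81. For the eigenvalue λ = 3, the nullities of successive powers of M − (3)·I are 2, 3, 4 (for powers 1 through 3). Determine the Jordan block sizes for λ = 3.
Block sizes for λ = 3: [3, 1]

From the dimensions of kernels of powers, the number of Jordan blocks of size at least j is d_j − d_{j−1} where d_j = dim ker(N^j) (with d_0 = 0). Computing the differences gives [2, 1, 1].
The number of blocks of size exactly k is (#blocks of size ≥ k) − (#blocks of size ≥ k + 1), so the partition is: 1 block(s) of size 1, 1 block(s) of size 3.
In nonincreasing order the block sizes are [3, 1].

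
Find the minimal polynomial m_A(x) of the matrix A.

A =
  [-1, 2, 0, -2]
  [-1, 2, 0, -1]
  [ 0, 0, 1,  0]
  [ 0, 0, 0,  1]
x^2 - x

The characteristic polynomial is χ_A(x) = x*(x - 1)^3, so the eigenvalues are known. The minimal polynomial is
  m_A(x) = Π_λ (x − λ)^{k_λ}
where k_λ is the size of the *largest* Jordan block for λ (equivalently, the smallest k with (A − λI)^k v = 0 for every generalised eigenvector v of λ).

  λ = 0: largest Jordan block has size 1, contributing (x − 0)
  λ = 1: largest Jordan block has size 1, contributing (x − 1)

So m_A(x) = x*(x - 1) = x^2 - x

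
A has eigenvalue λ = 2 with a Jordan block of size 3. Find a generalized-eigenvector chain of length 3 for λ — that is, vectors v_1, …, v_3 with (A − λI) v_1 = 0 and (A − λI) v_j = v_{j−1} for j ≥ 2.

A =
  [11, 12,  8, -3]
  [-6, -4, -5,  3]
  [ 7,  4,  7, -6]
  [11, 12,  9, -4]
A Jordan chain for λ = 2 of length 3:
v_1 = (3, 0, -3, 1)ᵀ
v_2 = (-4, 1, 3, -1)ᵀ
v_3 = (4, 0, -5, 0)ᵀ

Let N = A − (2)·I. We want v_3 with N^3 v_3 = 0 but N^2 v_3 ≠ 0; then v_{j-1} := N · v_j for j = 3, …, 2.

Pick v_3 = (4, 0, -5, 0)ᵀ.
Then v_2 = N · v_3 = (-4, 1, 3, -1)ᵀ.
Then v_1 = N · v_2 = (3, 0, -3, 1)ᵀ.

Sanity check: (A − (2)·I) v_1 = (0, 0, 0, 0)ᵀ = 0. ✓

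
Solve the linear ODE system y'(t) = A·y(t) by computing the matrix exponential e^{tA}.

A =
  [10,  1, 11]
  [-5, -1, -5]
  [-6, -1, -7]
e^{tA} =
  [t*exp(-t) + 2*exp(4*t) - exp(-t), t*exp(-t), t*exp(-t) + 2*exp(4*t) - 2*exp(-t)]
  [-exp(4*t) + exp(-t), exp(-t), -exp(4*t) + exp(-t)]
  [-t*exp(-t) - exp(4*t) + exp(-t), -t*exp(-t), -t*exp(-t) - exp(4*t) + 2*exp(-t)]

Strategy: write A = P · J · P⁻¹ where J is a Jordan canonical form, so e^{tA} = P · e^{tJ} · P⁻¹, and e^{tJ} can be computed block-by-block.

A has Jordan form
J =
  [-1,  1, 0]
  [ 0, -1, 0]
  [ 0,  0, 4]
(up to reordering of blocks).

Per-block formulas:
  For a 1×1 block at λ = 4: exp(t · [4]) = [e^(4t)].
  For a 2×2 Jordan block J_2(-1): exp(t · J_2(-1)) = e^(-1t)·(I + t·N), where N is the 2×2 nilpotent shift.

After assembling e^{tJ} and conjugating by P, we get:

e^{tA} =
  [t*exp(-t) + 2*exp(4*t) - exp(-t), t*exp(-t), t*exp(-t) + 2*exp(4*t) - 2*exp(-t)]
  [-exp(4*t) + exp(-t), exp(-t), -exp(4*t) + exp(-t)]
  [-t*exp(-t) - exp(4*t) + exp(-t), -t*exp(-t), -t*exp(-t) - exp(4*t) + 2*exp(-t)]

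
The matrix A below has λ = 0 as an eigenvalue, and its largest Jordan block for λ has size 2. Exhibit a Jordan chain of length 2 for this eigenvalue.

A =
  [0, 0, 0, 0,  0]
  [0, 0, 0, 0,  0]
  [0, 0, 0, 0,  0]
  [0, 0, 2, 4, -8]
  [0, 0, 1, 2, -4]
A Jordan chain for λ = 0 of length 2:
v_1 = (0, 0, 0, 2, 1)ᵀ
v_2 = (0, 0, 1, 0, 0)ᵀ

Let N = A − (0)·I. We want v_2 with N^2 v_2 = 0 but N^1 v_2 ≠ 0; then v_{j-1} := N · v_j for j = 2, …, 2.

Pick v_2 = (0, 0, 1, 0, 0)ᵀ.
Then v_1 = N · v_2 = (0, 0, 0, 2, 1)ᵀ.

Sanity check: (A − (0)·I) v_1 = (0, 0, 0, 0, 0)ᵀ = 0. ✓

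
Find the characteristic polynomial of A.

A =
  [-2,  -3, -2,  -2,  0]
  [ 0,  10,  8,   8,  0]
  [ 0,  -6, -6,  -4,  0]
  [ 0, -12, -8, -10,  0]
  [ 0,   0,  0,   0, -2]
x^5 + 10*x^4 + 40*x^3 + 80*x^2 + 80*x + 32

Expanding det(x·I − A) (e.g. by cofactor expansion or by noting that A is similar to its Jordan form J, which has the same characteristic polynomial as A) gives
  χ_A(x) = x^5 + 10*x^4 + 40*x^3 + 80*x^2 + 80*x + 32
which factors as (x + 2)^5. The eigenvalues (with algebraic multiplicities) are λ = -2 with multiplicity 5.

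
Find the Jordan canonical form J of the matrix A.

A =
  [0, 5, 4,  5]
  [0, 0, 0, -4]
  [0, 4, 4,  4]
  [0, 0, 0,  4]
J_2(0) ⊕ J_1(4) ⊕ J_1(4)

The characteristic polynomial is
  det(x·I − A) = x^4 - 8*x^3 + 16*x^2 = x^2*(x - 4)^2

Eigenvalues and multiplicities (the geometric multiplicity of λ is n − rank(A − λI), which equals the number of Jordan blocks for λ):
  λ = 0: algebraic multiplicity = 2, geometric multiplicity = 1
  λ = 4: algebraic multiplicity = 2, geometric multiplicity = 2

Determining the block sizes for each eigenvalue:
  λ = 0: one block (gm = 1), so the single block has size am = 2 → block sizes [2]
  λ = 4: gm = am = 2, so every block has size 1 → block sizes [1, 1]

Assembling the blocks gives a Jordan form
J =
  [0, 1, 0, 0]
  [0, 0, 0, 0]
  [0, 0, 4, 0]
  [0, 0, 0, 4]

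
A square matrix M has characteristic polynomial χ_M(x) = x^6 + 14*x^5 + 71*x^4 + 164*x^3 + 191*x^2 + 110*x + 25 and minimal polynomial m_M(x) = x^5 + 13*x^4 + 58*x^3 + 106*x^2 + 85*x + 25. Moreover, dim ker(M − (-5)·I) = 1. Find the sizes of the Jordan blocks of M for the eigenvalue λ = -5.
Block sizes for λ = -5: [2]

Step 1 — from the characteristic polynomial, algebraic multiplicity of λ = -5 is 2. From dim ker(M − (-5)·I) = 1, there are exactly 1 Jordan blocks for λ = -5.
Step 2 — from the minimal polynomial, the factor (x + 5)^2 tells us the largest block for λ = -5 has size 2.
Step 3 — with total size 2, 1 blocks, and largest block 2, the block sizes (in nonincreasing order) are [2].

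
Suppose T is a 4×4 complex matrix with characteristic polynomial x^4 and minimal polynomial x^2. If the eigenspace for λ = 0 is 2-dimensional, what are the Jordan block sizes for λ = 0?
Block sizes for λ = 0: [2, 2]

Step 1 — from the characteristic polynomial, algebraic multiplicity of λ = 0 is 4. From dim ker(T − (0)·I) = 2, there are exactly 2 Jordan blocks for λ = 0.
Step 2 — from the minimal polynomial, the factor (x − 0)^2 tells us the largest block for λ = 0 has size 2.
Step 3 — with total size 4, 2 blocks, and largest block 2, the block sizes (in nonincreasing order) are [2, 2].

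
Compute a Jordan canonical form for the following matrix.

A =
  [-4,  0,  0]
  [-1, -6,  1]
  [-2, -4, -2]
J_2(-4) ⊕ J_1(-4)

The characteristic polynomial is
  det(x·I − A) = x^3 + 12*x^2 + 48*x + 64 = (x + 4)^3

Eigenvalues and multiplicities (the geometric multiplicity of λ is n − rank(A − λI), which equals the number of Jordan blocks for λ):
  λ = -4: algebraic multiplicity = 3, geometric multiplicity = 2

Determining the block sizes for each eigenvalue:
  λ = -4: 2 blocks summing to 3 forces exactly one block of size 2 and the rest size 1 → block sizes [2, 1]

Assembling the blocks gives a Jordan form
J =
  [-4,  1,  0]
  [ 0, -4,  0]
  [ 0,  0, -4]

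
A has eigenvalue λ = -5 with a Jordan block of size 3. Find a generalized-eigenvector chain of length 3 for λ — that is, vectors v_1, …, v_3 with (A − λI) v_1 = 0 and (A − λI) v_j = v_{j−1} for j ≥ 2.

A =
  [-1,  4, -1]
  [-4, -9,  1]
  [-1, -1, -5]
A Jordan chain for λ = -5 of length 3:
v_1 = (1, -1, 0)ᵀ
v_2 = (4, -4, -1)ᵀ
v_3 = (1, 0, 0)ᵀ

Let N = A − (-5)·I. We want v_3 with N^3 v_3 = 0 but N^2 v_3 ≠ 0; then v_{j-1} := N · v_j for j = 3, …, 2.

Pick v_3 = (1, 0, 0)ᵀ.
Then v_2 = N · v_3 = (4, -4, -1)ᵀ.
Then v_1 = N · v_2 = (1, -1, 0)ᵀ.

Sanity check: (A − (-5)·I) v_1 = (0, 0, 0)ᵀ = 0. ✓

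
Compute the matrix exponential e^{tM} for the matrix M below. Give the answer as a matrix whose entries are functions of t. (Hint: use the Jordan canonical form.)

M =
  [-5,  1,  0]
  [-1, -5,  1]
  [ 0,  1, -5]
e^{tM} =
  [-t^2*exp(-5*t)/2 + exp(-5*t), t*exp(-5*t), t^2*exp(-5*t)/2]
  [-t*exp(-5*t), exp(-5*t), t*exp(-5*t)]
  [-t^2*exp(-5*t)/2, t*exp(-5*t), t^2*exp(-5*t)/2 + exp(-5*t)]

Strategy: write M = P · J · P⁻¹ where J is a Jordan canonical form, so e^{tM} = P · e^{tJ} · P⁻¹, and e^{tJ} can be computed block-by-block.

M has Jordan form
J =
  [-5,  1,  0]
  [ 0, -5,  1]
  [ 0,  0, -5]
(up to reordering of blocks).

Per-block formulas:
  For a 3×3 Jordan block J_3(-5): exp(t · J_3(-5)) = e^(-5t)·(I + t·N + (t^2/2)·N^2), where N is the 3×3 nilpotent shift.

After assembling e^{tJ} and conjugating by P, we get:

e^{tM} =
  [-t^2*exp(-5*t)/2 + exp(-5*t), t*exp(-5*t), t^2*exp(-5*t)/2]
  [-t*exp(-5*t), exp(-5*t), t*exp(-5*t)]
  [-t^2*exp(-5*t)/2, t*exp(-5*t), t^2*exp(-5*t)/2 + exp(-5*t)]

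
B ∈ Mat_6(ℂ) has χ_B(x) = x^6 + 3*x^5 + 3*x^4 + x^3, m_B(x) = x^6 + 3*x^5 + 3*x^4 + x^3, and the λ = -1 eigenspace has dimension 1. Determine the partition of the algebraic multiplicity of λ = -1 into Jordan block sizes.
Block sizes for λ = -1: [3]

Step 1 — from the characteristic polynomial, algebraic multiplicity of λ = -1 is 3. From dim ker(B − (-1)·I) = 1, there are exactly 1 Jordan blocks for λ = -1.
Step 2 — from the minimal polynomial, the factor (x + 1)^3 tells us the largest block for λ = -1 has size 3.
Step 3 — with total size 3, 1 blocks, and largest block 3, the block sizes (in nonincreasing order) are [3].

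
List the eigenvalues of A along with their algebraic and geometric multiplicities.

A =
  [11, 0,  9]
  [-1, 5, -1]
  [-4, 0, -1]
λ = 5: alg = 3, geom = 1

Step 1 — factor the characteristic polynomial to read off the algebraic multiplicities:
  χ_A(x) = (x - 5)^3

Step 2 — compute geometric multiplicities via the rank-nullity identity g(λ) = n − rank(A − λI):
  rank(A − (5)·I) = 2, so dim ker(A − (5)·I) = n − 2 = 1

Summary:
  λ = 5: algebraic multiplicity = 3, geometric multiplicity = 1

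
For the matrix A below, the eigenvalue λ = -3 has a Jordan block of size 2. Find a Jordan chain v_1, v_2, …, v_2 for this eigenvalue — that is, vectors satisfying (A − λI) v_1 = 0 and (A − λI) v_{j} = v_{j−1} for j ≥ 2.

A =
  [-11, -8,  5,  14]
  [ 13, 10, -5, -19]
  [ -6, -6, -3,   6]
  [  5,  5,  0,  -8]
A Jordan chain for λ = -3 of length 2:
v_1 = (-8, 13, -6, 5)ᵀ
v_2 = (1, 0, 0, 0)ᵀ

Let N = A − (-3)·I. We want v_2 with N^2 v_2 = 0 but N^1 v_2 ≠ 0; then v_{j-1} := N · v_j for j = 2, …, 2.

Pick v_2 = (1, 0, 0, 0)ᵀ.
Then v_1 = N · v_2 = (-8, 13, -6, 5)ᵀ.

Sanity check: (A − (-3)·I) v_1 = (0, 0, 0, 0)ᵀ = 0. ✓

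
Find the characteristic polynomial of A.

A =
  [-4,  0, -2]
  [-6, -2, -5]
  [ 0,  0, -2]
x^3 + 8*x^2 + 20*x + 16

Expanding det(x·I − A) (e.g. by cofactor expansion or by noting that A is similar to its Jordan form J, which has the same characteristic polynomial as A) gives
  χ_A(x) = x^3 + 8*x^2 + 20*x + 16
which factors as (x + 2)^2*(x + 4). The eigenvalues (with algebraic multiplicities) are λ = -4 with multiplicity 1, λ = -2 with multiplicity 2.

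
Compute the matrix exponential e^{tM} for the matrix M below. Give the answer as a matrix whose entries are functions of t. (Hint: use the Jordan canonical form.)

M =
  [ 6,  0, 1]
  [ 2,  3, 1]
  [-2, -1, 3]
e^{tM} =
  [t^2*exp(4*t) + 2*t*exp(4*t) + exp(4*t), -t^2*exp(4*t)/2, t^2*exp(4*t)/2 + t*exp(4*t)]
  [2*t*exp(4*t), -t*exp(4*t) + exp(4*t), t*exp(4*t)]
  [-2*t^2*exp(4*t) - 2*t*exp(4*t), t^2*exp(4*t) - t*exp(4*t), -t^2*exp(4*t) - t*exp(4*t) + exp(4*t)]

Strategy: write M = P · J · P⁻¹ where J is a Jordan canonical form, so e^{tM} = P · e^{tJ} · P⁻¹, and e^{tJ} can be computed block-by-block.

M has Jordan form
J =
  [4, 1, 0]
  [0, 4, 1]
  [0, 0, 4]
(up to reordering of blocks).

Per-block formulas:
  For a 3×3 Jordan block J_3(4): exp(t · J_3(4)) = e^(4t)·(I + t·N + (t^2/2)·N^2), where N is the 3×3 nilpotent shift.

After assembling e^{tJ} and conjugating by P, we get:

e^{tM} =
  [t^2*exp(4*t) + 2*t*exp(4*t) + exp(4*t), -t^2*exp(4*t)/2, t^2*exp(4*t)/2 + t*exp(4*t)]
  [2*t*exp(4*t), -t*exp(4*t) + exp(4*t), t*exp(4*t)]
  [-2*t^2*exp(4*t) - 2*t*exp(4*t), t^2*exp(4*t) - t*exp(4*t), -t^2*exp(4*t) - t*exp(4*t) + exp(4*t)]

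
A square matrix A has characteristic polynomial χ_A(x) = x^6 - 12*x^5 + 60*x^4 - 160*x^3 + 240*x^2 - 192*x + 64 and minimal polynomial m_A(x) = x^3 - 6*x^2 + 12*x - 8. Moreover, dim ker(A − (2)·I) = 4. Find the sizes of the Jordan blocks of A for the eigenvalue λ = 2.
Block sizes for λ = 2: [3, 1, 1, 1]

Step 1 — from the characteristic polynomial, algebraic multiplicity of λ = 2 is 6. From dim ker(A − (2)·I) = 4, there are exactly 4 Jordan blocks for λ = 2.
Step 2 — from the minimal polynomial, the factor (x − 2)^3 tells us the largest block for λ = 2 has size 3.
Step 3 — with total size 6, 4 blocks, and largest block 3, the block sizes (in nonincreasing order) are [3, 1, 1, 1].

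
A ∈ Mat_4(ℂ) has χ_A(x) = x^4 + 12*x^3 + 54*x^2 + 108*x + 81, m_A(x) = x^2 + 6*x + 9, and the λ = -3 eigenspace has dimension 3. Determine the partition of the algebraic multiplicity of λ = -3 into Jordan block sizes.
Block sizes for λ = -3: [2, 1, 1]

Step 1 — from the characteristic polynomial, algebraic multiplicity of λ = -3 is 4. From dim ker(A − (-3)·I) = 3, there are exactly 3 Jordan blocks for λ = -3.
Step 2 — from the minimal polynomial, the factor (x + 3)^2 tells us the largest block for λ = -3 has size 2.
Step 3 — with total size 4, 3 blocks, and largest block 2, the block sizes (in nonincreasing order) are [2, 1, 1].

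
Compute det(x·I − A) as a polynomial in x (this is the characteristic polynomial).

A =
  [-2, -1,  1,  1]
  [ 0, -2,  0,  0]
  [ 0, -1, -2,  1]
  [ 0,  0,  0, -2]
x^4 + 8*x^3 + 24*x^2 + 32*x + 16

Expanding det(x·I − A) (e.g. by cofactor expansion or by noting that A is similar to its Jordan form J, which has the same characteristic polynomial as A) gives
  χ_A(x) = x^4 + 8*x^3 + 24*x^2 + 32*x + 16
which factors as (x + 2)^4. The eigenvalues (with algebraic multiplicities) are λ = -2 with multiplicity 4.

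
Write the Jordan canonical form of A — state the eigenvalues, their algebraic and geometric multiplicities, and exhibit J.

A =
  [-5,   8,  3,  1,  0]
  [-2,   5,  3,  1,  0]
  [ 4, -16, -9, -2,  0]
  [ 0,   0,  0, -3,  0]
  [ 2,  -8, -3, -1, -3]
J_2(-3) ⊕ J_1(-3) ⊕ J_1(-3) ⊕ J_1(-3)

The characteristic polynomial is
  det(x·I − A) = x^5 + 15*x^4 + 90*x^3 + 270*x^2 + 405*x + 243 = (x + 3)^5

Eigenvalues and multiplicities (the geometric multiplicity of λ is n − rank(A − λI), which equals the number of Jordan blocks for λ):
  λ = -3: algebraic multiplicity = 5, geometric multiplicity = 4

Determining the block sizes for each eigenvalue:
  λ = -3: 4 blocks summing to 5 forces exactly one block of size 2 and the rest size 1 → block sizes [2, 1, 1, 1]

Assembling the blocks gives a Jordan form
J =
  [-3,  1,  0,  0,  0]
  [ 0, -3,  0,  0,  0]
  [ 0,  0, -3,  0,  0]
  [ 0,  0,  0, -3,  0]
  [ 0,  0,  0,  0, -3]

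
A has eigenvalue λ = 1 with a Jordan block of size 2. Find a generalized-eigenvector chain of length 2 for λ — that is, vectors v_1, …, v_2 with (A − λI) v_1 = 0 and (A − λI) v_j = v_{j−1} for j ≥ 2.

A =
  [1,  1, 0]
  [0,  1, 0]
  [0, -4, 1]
A Jordan chain for λ = 1 of length 2:
v_1 = (1, 0, -4)ᵀ
v_2 = (0, 1, 0)ᵀ

Let N = A − (1)·I. We want v_2 with N^2 v_2 = 0 but N^1 v_2 ≠ 0; then v_{j-1} := N · v_j for j = 2, …, 2.

Pick v_2 = (0, 1, 0)ᵀ.
Then v_1 = N · v_2 = (1, 0, -4)ᵀ.

Sanity check: (A − (1)·I) v_1 = (0, 0, 0)ᵀ = 0. ✓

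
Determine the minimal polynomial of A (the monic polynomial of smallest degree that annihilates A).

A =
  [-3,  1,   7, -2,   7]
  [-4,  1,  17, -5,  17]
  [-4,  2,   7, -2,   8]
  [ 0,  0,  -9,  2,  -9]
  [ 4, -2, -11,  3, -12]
x^2 + 2*x + 1

The characteristic polynomial is χ_A(x) = (x + 1)^5, so the eigenvalues are known. The minimal polynomial is
  m_A(x) = Π_λ (x − λ)^{k_λ}
where k_λ is the size of the *largest* Jordan block for λ (equivalently, the smallest k with (A − λI)^k v = 0 for every generalised eigenvector v of λ).

  λ = -1: largest Jordan block has size 2, contributing (x + 1)^2

So m_A(x) = (x + 1)^2 = x^2 + 2*x + 1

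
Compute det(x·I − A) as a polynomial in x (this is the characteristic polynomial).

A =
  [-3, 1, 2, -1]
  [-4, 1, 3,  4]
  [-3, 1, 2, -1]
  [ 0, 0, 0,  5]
x^4 - 5*x^3

Expanding det(x·I − A) (e.g. by cofactor expansion or by noting that A is similar to its Jordan form J, which has the same characteristic polynomial as A) gives
  χ_A(x) = x^4 - 5*x^3
which factors as x^3*(x - 5). The eigenvalues (with algebraic multiplicities) are λ = 0 with multiplicity 3, λ = 5 with multiplicity 1.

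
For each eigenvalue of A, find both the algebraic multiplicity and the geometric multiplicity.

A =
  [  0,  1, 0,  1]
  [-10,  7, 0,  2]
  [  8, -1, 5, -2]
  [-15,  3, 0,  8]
λ = 5: alg = 4, geom = 2

Step 1 — factor the characteristic polynomial to read off the algebraic multiplicities:
  χ_A(x) = (x - 5)^4

Step 2 — compute geometric multiplicities via the rank-nullity identity g(λ) = n − rank(A − λI):
  rank(A − (5)·I) = 2, so dim ker(A − (5)·I) = n − 2 = 2

Summary:
  λ = 5: algebraic multiplicity = 4, geometric multiplicity = 2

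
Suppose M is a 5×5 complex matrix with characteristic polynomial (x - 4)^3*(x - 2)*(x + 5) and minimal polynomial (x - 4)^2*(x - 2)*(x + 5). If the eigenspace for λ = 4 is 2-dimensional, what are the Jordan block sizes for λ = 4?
Block sizes for λ = 4: [2, 1]

Step 1 — from the characteristic polynomial, algebraic multiplicity of λ = 4 is 3. From dim ker(M − (4)·I) = 2, there are exactly 2 Jordan blocks for λ = 4.
Step 2 — from the minimal polynomial, the factor (x − 4)^2 tells us the largest block for λ = 4 has size 2.
Step 3 — with total size 3, 2 blocks, and largest block 2, the block sizes (in nonincreasing order) are [2, 1].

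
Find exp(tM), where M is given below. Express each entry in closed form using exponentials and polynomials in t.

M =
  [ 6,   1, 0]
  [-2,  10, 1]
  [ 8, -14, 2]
e^{tM} =
  [-t^2*exp(6*t) + exp(6*t), 2*t^2*exp(6*t) + t*exp(6*t), t^2*exp(6*t)/2]
  [-2*t*exp(6*t), 4*t*exp(6*t) + exp(6*t), t*exp(6*t)]
  [-2*t^2*exp(6*t) + 8*t*exp(6*t), 4*t^2*exp(6*t) - 14*t*exp(6*t), t^2*exp(6*t) - 4*t*exp(6*t) + exp(6*t)]

Strategy: write M = P · J · P⁻¹ where J is a Jordan canonical form, so e^{tM} = P · e^{tJ} · P⁻¹, and e^{tJ} can be computed block-by-block.

M has Jordan form
J =
  [6, 1, 0]
  [0, 6, 1]
  [0, 0, 6]
(up to reordering of blocks).

Per-block formulas:
  For a 3×3 Jordan block J_3(6): exp(t · J_3(6)) = e^(6t)·(I + t·N + (t^2/2)·N^2), where N is the 3×3 nilpotent shift.

After assembling e^{tJ} and conjugating by P, we get:

e^{tM} =
  [-t^2*exp(6*t) + exp(6*t), 2*t^2*exp(6*t) + t*exp(6*t), t^2*exp(6*t)/2]
  [-2*t*exp(6*t), 4*t*exp(6*t) + exp(6*t), t*exp(6*t)]
  [-2*t^2*exp(6*t) + 8*t*exp(6*t), 4*t^2*exp(6*t) - 14*t*exp(6*t), t^2*exp(6*t) - 4*t*exp(6*t) + exp(6*t)]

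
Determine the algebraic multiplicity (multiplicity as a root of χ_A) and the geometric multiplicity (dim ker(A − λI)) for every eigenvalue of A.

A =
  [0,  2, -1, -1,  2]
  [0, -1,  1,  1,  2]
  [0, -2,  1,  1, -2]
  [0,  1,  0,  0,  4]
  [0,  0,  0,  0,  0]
λ = 0: alg = 5, geom = 3

Step 1 — factor the characteristic polynomial to read off the algebraic multiplicities:
  χ_A(x) = x^5

Step 2 — compute geometric multiplicities via the rank-nullity identity g(λ) = n − rank(A − λI):
  rank(A − (0)·I) = 2, so dim ker(A − (0)·I) = n − 2 = 3

Summary:
  λ = 0: algebraic multiplicity = 5, geometric multiplicity = 3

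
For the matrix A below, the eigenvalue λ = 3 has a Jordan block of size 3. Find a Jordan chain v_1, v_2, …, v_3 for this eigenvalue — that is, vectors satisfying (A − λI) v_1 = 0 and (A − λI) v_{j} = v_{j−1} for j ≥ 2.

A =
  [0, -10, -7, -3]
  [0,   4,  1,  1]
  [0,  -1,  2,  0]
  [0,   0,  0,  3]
A Jordan chain for λ = 3 of length 3:
v_1 = (-1, 1, -1, 0)ᵀ
v_2 = (-3, 1, 0, 0)ᵀ
v_3 = (0, 0, 0, 1)ᵀ

Let N = A − (3)·I. We want v_3 with N^3 v_3 = 0 but N^2 v_3 ≠ 0; then v_{j-1} := N · v_j for j = 3, …, 2.

Pick v_3 = (0, 0, 0, 1)ᵀ.
Then v_2 = N · v_3 = (-3, 1, 0, 0)ᵀ.
Then v_1 = N · v_2 = (-1, 1, -1, 0)ᵀ.

Sanity check: (A − (3)·I) v_1 = (0, 0, 0, 0)ᵀ = 0. ✓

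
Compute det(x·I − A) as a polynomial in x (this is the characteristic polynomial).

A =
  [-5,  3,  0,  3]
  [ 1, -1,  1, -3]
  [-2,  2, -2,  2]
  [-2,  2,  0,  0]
x^4 + 8*x^3 + 24*x^2 + 32*x + 16

Expanding det(x·I − A) (e.g. by cofactor expansion or by noting that A is similar to its Jordan form J, which has the same characteristic polynomial as A) gives
  χ_A(x) = x^4 + 8*x^3 + 24*x^2 + 32*x + 16
which factors as (x + 2)^4. The eigenvalues (with algebraic multiplicities) are λ = -2 with multiplicity 4.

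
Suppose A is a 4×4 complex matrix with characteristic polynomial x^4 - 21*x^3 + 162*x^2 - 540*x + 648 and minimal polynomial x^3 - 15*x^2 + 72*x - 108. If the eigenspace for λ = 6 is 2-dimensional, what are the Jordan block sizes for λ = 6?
Block sizes for λ = 6: [2, 1]

Step 1 — from the characteristic polynomial, algebraic multiplicity of λ = 6 is 3. From dim ker(A − (6)·I) = 2, there are exactly 2 Jordan blocks for λ = 6.
Step 2 — from the minimal polynomial, the factor (x − 6)^2 tells us the largest block for λ = 6 has size 2.
Step 3 — with total size 3, 2 blocks, and largest block 2, the block sizes (in nonincreasing order) are [2, 1].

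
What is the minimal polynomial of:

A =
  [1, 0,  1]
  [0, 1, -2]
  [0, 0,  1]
x^2 - 2*x + 1

The characteristic polynomial is χ_A(x) = (x - 1)^3, so the eigenvalues are known. The minimal polynomial is
  m_A(x) = Π_λ (x − λ)^{k_λ}
where k_λ is the size of the *largest* Jordan block for λ (equivalently, the smallest k with (A − λI)^k v = 0 for every generalised eigenvector v of λ).

  λ = 1: largest Jordan block has size 2, contributing (x − 1)^2

So m_A(x) = (x - 1)^2 = x^2 - 2*x + 1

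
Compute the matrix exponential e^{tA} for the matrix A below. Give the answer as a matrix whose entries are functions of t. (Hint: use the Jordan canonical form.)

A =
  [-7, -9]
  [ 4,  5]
e^{tA} =
  [-6*t*exp(-t) + exp(-t), -9*t*exp(-t)]
  [4*t*exp(-t), 6*t*exp(-t) + exp(-t)]

Strategy: write A = P · J · P⁻¹ where J is a Jordan canonical form, so e^{tA} = P · e^{tJ} · P⁻¹, and e^{tJ} can be computed block-by-block.

A has Jordan form
J =
  [-1,  1]
  [ 0, -1]
(up to reordering of blocks).

Per-block formulas:
  For a 2×2 Jordan block J_2(-1): exp(t · J_2(-1)) = e^(-1t)·(I + t·N), where N is the 2×2 nilpotent shift.

After assembling e^{tJ} and conjugating by P, we get:

e^{tA} =
  [-6*t*exp(-t) + exp(-t), -9*t*exp(-t)]
  [4*t*exp(-t), 6*t*exp(-t) + exp(-t)]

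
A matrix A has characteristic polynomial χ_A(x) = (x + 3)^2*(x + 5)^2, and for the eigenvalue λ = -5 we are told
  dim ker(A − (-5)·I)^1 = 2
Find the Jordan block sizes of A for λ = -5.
Block sizes for λ = -5: [1, 1]

From the dimensions of kernels of powers, the number of Jordan blocks of size at least j is d_j − d_{j−1} where d_j = dim ker(N^j) (with d_0 = 0). Computing the differences gives [2].
The number of blocks of size exactly k is (#blocks of size ≥ k) − (#blocks of size ≥ k + 1), so the partition is: 2 block(s) of size 1.
In nonincreasing order the block sizes are [1, 1].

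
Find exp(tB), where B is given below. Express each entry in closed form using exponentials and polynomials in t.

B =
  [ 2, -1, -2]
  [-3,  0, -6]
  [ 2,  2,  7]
e^{tB} =
  [-t*exp(3*t) + exp(3*t), -t*exp(3*t), -2*t*exp(3*t)]
  [-3*t*exp(3*t), -3*t*exp(3*t) + exp(3*t), -6*t*exp(3*t)]
  [2*t*exp(3*t), 2*t*exp(3*t), 4*t*exp(3*t) + exp(3*t)]

Strategy: write B = P · J · P⁻¹ where J is a Jordan canonical form, so e^{tB} = P · e^{tJ} · P⁻¹, and e^{tJ} can be computed block-by-block.

B has Jordan form
J =
  [3, 1, 0]
  [0, 3, 0]
  [0, 0, 3]
(up to reordering of blocks).

Per-block formulas:
  For a 2×2 Jordan block J_2(3): exp(t · J_2(3)) = e^(3t)·(I + t·N), where N is the 2×2 nilpotent shift.
  For a 1×1 block at λ = 3: exp(t · [3]) = [e^(3t)].

After assembling e^{tJ} and conjugating by P, we get:

e^{tB} =
  [-t*exp(3*t) + exp(3*t), -t*exp(3*t), -2*t*exp(3*t)]
  [-3*t*exp(3*t), -3*t*exp(3*t) + exp(3*t), -6*t*exp(3*t)]
  [2*t*exp(3*t), 2*t*exp(3*t), 4*t*exp(3*t) + exp(3*t)]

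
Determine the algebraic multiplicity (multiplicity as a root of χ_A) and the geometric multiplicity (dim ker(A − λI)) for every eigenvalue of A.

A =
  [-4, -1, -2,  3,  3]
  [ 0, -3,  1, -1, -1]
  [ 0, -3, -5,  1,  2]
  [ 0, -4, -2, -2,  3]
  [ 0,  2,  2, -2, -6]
λ = -4: alg = 5, geom = 2

Step 1 — factor the characteristic polynomial to read off the algebraic multiplicities:
  χ_A(x) = (x + 4)^5

Step 2 — compute geometric multiplicities via the rank-nullity identity g(λ) = n − rank(A − λI):
  rank(A − (-4)·I) = 3, so dim ker(A − (-4)·I) = n − 3 = 2

Summary:
  λ = -4: algebraic multiplicity = 5, geometric multiplicity = 2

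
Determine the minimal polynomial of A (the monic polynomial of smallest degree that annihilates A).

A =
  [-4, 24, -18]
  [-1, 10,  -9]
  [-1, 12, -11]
x^2 + 3*x + 2

The characteristic polynomial is χ_A(x) = (x + 1)*(x + 2)^2, so the eigenvalues are known. The minimal polynomial is
  m_A(x) = Π_λ (x − λ)^{k_λ}
where k_λ is the size of the *largest* Jordan block for λ (equivalently, the smallest k with (A − λI)^k v = 0 for every generalised eigenvector v of λ).

  λ = -2: largest Jordan block has size 1, contributing (x + 2)
  λ = -1: largest Jordan block has size 1, contributing (x + 1)

So m_A(x) = (x + 1)*(x + 2) = x^2 + 3*x + 2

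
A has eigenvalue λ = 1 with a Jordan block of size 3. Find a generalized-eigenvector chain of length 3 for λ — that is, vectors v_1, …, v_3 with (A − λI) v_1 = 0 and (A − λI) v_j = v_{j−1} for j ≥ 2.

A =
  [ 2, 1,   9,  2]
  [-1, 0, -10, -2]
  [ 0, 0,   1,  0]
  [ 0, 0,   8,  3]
A Jordan chain for λ = 1 of length 3:
v_1 = (-1, 1, 0, 0)ᵀ
v_2 = (1, -2, 0, 0)ᵀ
v_3 = (0, 0, 1, -4)ᵀ

Let N = A − (1)·I. We want v_3 with N^3 v_3 = 0 but N^2 v_3 ≠ 0; then v_{j-1} := N · v_j for j = 3, …, 2.

Pick v_3 = (0, 0, 1, -4)ᵀ.
Then v_2 = N · v_3 = (1, -2, 0, 0)ᵀ.
Then v_1 = N · v_2 = (-1, 1, 0, 0)ᵀ.

Sanity check: (A − (1)·I) v_1 = (0, 0, 0, 0)ᵀ = 0. ✓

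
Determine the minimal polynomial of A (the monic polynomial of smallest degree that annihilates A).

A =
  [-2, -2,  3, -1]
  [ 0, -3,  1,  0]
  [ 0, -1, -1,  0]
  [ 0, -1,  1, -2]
x^2 + 4*x + 4

The characteristic polynomial is χ_A(x) = (x + 2)^4, so the eigenvalues are known. The minimal polynomial is
  m_A(x) = Π_λ (x − λ)^{k_λ}
where k_λ is the size of the *largest* Jordan block for λ (equivalently, the smallest k with (A − λI)^k v = 0 for every generalised eigenvector v of λ).

  λ = -2: largest Jordan block has size 2, contributing (x + 2)^2

So m_A(x) = (x + 2)^2 = x^2 + 4*x + 4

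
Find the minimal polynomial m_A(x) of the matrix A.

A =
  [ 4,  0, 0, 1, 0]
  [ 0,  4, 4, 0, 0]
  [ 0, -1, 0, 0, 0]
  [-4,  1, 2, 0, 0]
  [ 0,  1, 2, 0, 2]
x^3 - 6*x^2 + 12*x - 8

The characteristic polynomial is χ_A(x) = (x - 2)^5, so the eigenvalues are known. The minimal polynomial is
  m_A(x) = Π_λ (x − λ)^{k_λ}
where k_λ is the size of the *largest* Jordan block for λ (equivalently, the smallest k with (A − λI)^k v = 0 for every generalised eigenvector v of λ).

  λ = 2: largest Jordan block has size 3, contributing (x − 2)^3

So m_A(x) = (x - 2)^3 = x^3 - 6*x^2 + 12*x - 8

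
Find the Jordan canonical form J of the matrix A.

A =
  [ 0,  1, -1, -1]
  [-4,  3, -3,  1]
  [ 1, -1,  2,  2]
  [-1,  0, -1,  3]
J_2(2) ⊕ J_2(2)

The characteristic polynomial is
  det(x·I − A) = x^4 - 8*x^3 + 24*x^2 - 32*x + 16 = (x - 2)^4

Eigenvalues and multiplicities (the geometric multiplicity of λ is n − rank(A − λI), which equals the number of Jordan blocks for λ):
  λ = 2: algebraic multiplicity = 4, geometric multiplicity = 2

Determining the block sizes for each eigenvalue:
  λ = 2: with am = 4 and gm = 2, the partition is not yet determined (e.g. several partitions of 4 into 2 parts exist). Let N = A − (2)·I. Computing rank(N^1) = 2, rank(N^2) = 0; the number of blocks of size ≥ j is rank(N^{j−1}) − rank(N^j), giving [2, 2]. So we have 2 block(s) of size 2 → block sizes [2, 2]

Assembling the blocks gives a Jordan form
J =
  [2, 1, 0, 0]
  [0, 2, 0, 0]
  [0, 0, 2, 1]
  [0, 0, 0, 2]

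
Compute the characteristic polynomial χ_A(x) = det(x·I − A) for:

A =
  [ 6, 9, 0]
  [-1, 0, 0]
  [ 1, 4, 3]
x^3 - 9*x^2 + 27*x - 27

Expanding det(x·I − A) (e.g. by cofactor expansion or by noting that A is similar to its Jordan form J, which has the same characteristic polynomial as A) gives
  χ_A(x) = x^3 - 9*x^2 + 27*x - 27
which factors as (x - 3)^3. The eigenvalues (with algebraic multiplicities) are λ = 3 with multiplicity 3.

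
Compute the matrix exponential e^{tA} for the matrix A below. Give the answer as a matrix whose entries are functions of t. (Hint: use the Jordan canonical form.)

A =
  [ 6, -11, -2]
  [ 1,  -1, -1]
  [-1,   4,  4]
e^{tA} =
  [3*t*exp(3*t) + exp(3*t), 3*t^2*exp(3*t)/2 - 11*t*exp(3*t), 3*t^2*exp(3*t)/2 - 2*t*exp(3*t)]
  [t*exp(3*t), t^2*exp(3*t)/2 - 4*t*exp(3*t) + exp(3*t), t^2*exp(3*t)/2 - t*exp(3*t)]
  [-t*exp(3*t), -t^2*exp(3*t)/2 + 4*t*exp(3*t), -t^2*exp(3*t)/2 + t*exp(3*t) + exp(3*t)]

Strategy: write A = P · J · P⁻¹ where J is a Jordan canonical form, so e^{tA} = P · e^{tJ} · P⁻¹, and e^{tJ} can be computed block-by-block.

A has Jordan form
J =
  [3, 1, 0]
  [0, 3, 1]
  [0, 0, 3]
(up to reordering of blocks).

Per-block formulas:
  For a 3×3 Jordan block J_3(3): exp(t · J_3(3)) = e^(3t)·(I + t·N + (t^2/2)·N^2), where N is the 3×3 nilpotent shift.

After assembling e^{tJ} and conjugating by P, we get:

e^{tA} =
  [3*t*exp(3*t) + exp(3*t), 3*t^2*exp(3*t)/2 - 11*t*exp(3*t), 3*t^2*exp(3*t)/2 - 2*t*exp(3*t)]
  [t*exp(3*t), t^2*exp(3*t)/2 - 4*t*exp(3*t) + exp(3*t), t^2*exp(3*t)/2 - t*exp(3*t)]
  [-t*exp(3*t), -t^2*exp(3*t)/2 + 4*t*exp(3*t), -t^2*exp(3*t)/2 + t*exp(3*t) + exp(3*t)]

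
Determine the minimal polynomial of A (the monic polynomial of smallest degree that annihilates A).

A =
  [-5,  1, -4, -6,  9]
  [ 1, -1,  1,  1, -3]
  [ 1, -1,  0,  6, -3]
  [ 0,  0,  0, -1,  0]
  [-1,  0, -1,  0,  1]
x^4 + 5*x^3 + 9*x^2 + 7*x + 2

The characteristic polynomial is χ_A(x) = (x + 1)^4*(x + 2), so the eigenvalues are known. The minimal polynomial is
  m_A(x) = Π_λ (x − λ)^{k_λ}
where k_λ is the size of the *largest* Jordan block for λ (equivalently, the smallest k with (A − λI)^k v = 0 for every generalised eigenvector v of λ).

  λ = -2: largest Jordan block has size 1, contributing (x + 2)
  λ = -1: largest Jordan block has size 3, contributing (x + 1)^3

So m_A(x) = (x + 1)^3*(x + 2) = x^4 + 5*x^3 + 9*x^2 + 7*x + 2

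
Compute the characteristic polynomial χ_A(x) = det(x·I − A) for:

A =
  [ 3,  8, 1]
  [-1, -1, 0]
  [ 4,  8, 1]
x^3 - 3*x^2 + 3*x - 1

Expanding det(x·I − A) (e.g. by cofactor expansion or by noting that A is similar to its Jordan form J, which has the same characteristic polynomial as A) gives
  χ_A(x) = x^3 - 3*x^2 + 3*x - 1
which factors as (x - 1)^3. The eigenvalues (with algebraic multiplicities) are λ = 1 with multiplicity 3.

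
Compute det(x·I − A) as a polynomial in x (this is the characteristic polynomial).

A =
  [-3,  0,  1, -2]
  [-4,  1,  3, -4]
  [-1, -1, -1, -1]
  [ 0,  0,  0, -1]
x^4 + 4*x^3 + 6*x^2 + 4*x + 1

Expanding det(x·I − A) (e.g. by cofactor expansion or by noting that A is similar to its Jordan form J, which has the same characteristic polynomial as A) gives
  χ_A(x) = x^4 + 4*x^3 + 6*x^2 + 4*x + 1
which factors as (x + 1)^4. The eigenvalues (with algebraic multiplicities) are λ = -1 with multiplicity 4.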